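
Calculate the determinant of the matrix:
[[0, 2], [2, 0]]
-4

For a 2×2 matrix [[a, b], [c, d]], det = ad - bc
det = (0)(0) - (2)(2) = 0 - 4 = -4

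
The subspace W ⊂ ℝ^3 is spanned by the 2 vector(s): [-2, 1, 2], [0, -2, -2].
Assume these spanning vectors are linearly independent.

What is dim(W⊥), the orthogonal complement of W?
dim(W⊥) = 1

For any subspace W of ℝ^n, dim(W) + dim(W⊥) = n (the whole-space dimension).
Here the given 2 vectors are linearly independent, so dim(W) = 2.
Thus dim(W⊥) = n - dim(W) = 3 - 2 = 1.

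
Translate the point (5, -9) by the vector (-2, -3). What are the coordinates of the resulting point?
(3, -12)

Translation by (-2, -3):
x' = 5 + -2 = 3
y' = -9 + -3 = -12
Homogeneous matrix: [[1, 0, -2], [0, 1, -3], [0, 0, 1]]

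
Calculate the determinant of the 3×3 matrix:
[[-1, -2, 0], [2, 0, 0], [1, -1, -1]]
-4

Expansion along first row:
det = -1·det([[0,0],[-1,-1]]) - -2·det([[2,0],[1,-1]]) + 0·det([[2,0],[1,-1]])
    = -1·(0·-1 - 0·-1) - -2·(2·-1 - 0·1) + 0·(2·-1 - 0·1)
    = -1·0 - -2·-2 + 0·-2
    = 0 + -4 + 0 = -4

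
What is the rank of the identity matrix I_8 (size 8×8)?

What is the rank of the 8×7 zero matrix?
rank(I_8) = 8, rank(0) = 0

The identity I_8 has 8 columns that are the standard basis vectors e_1, …, e_8. These are linearly independent, so all 8 columns are pivots and rank(I_8) = 8.
The 8×7 zero matrix has every entry zero, so every row is the zero row and there are no pivots; rank(0) = 0.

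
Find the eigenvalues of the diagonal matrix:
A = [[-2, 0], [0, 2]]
λ₁ = -2, λ₂ = 2

The characteristic polynomial of A is det(A - λI) = (-2 - λ)(2 - λ) = 0.
The roots are λ = -2 and λ = 2, so the eigenvalues are the diagonal entries.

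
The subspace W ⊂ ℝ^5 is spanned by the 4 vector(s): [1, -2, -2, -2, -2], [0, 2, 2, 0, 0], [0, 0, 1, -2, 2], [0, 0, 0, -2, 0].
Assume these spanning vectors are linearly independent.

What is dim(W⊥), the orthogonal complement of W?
dim(W⊥) = 1

For any subspace W of ℝ^n, dim(W) + dim(W⊥) = n (the whole-space dimension).
Here the given 4 vectors are linearly independent, so dim(W) = 4.
Thus dim(W⊥) = n - dim(W) = 5 - 4 = 1.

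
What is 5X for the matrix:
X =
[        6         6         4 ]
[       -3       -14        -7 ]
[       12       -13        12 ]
5X =
[       30        30        20 ]
[      -15       -70       -35 ]
[       60       -65        60 ]

Scalar multiplication is elementwise: (5X)[i][j] = 5 * X[i][j].
  (5X)[0][0] = 5 * (6) = 30
  (5X)[0][1] = 5 * (6) = 30
  (5X)[0][2] = 5 * (4) = 20
  (5X)[1][0] = 5 * (-3) = -15
  (5X)[1][1] = 5 * (-14) = -70
  (5X)[1][2] = 5 * (-7) = -35
  (5X)[2][0] = 5 * (12) = 60
  (5X)[2][1] = 5 * (-13) = -65
  (5X)[2][2] = 5 * (12) = 60
5X =
[       30        30        20 ]
[      -15       -70       -35 ]
[       60       -65        60 ]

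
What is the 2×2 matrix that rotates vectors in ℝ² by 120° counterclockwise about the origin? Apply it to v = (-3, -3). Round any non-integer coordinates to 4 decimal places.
R = [[-1/2, -√3/2], [√3/2, -1/2]]; R·v = (4.0981, -1.0981)

A counterclockwise rotation by angle θ in ℝ² has matrix R(θ) = [[cos θ, -sin θ], [sin θ, cos θ]].
For θ = 120°: cos θ = -1/2, sin θ = √3/2.
R(120°) = [[-1/2, -√3/2], [√3/2, -1/2]].
R·v = [-1/2·-3 + (-√3/2)·-3, √3/2·-3 + -1/2·-3] = (4.0981, -1.0981).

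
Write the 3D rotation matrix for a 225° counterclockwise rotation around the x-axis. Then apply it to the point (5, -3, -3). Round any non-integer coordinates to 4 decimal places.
R = [[1, 0, 0], [0, -√2/2, √2/2], [0, -√2/2, -√2/2]]; R·(5, -3, -3) = (5.0000, 0.0000, 4.2426)

Rotation matrix for 225° around x-axis:
cos(225°) = -√2/2, sin(225°) = -√2/2
R = [[1, 0, 0], [0, -√2/2, √2/2], [0, -√2/2, -√2/2]]
Apply to (5, -3, -3): R·[5, -3, -3]ᵀ = (5.0000, 0.0000, 4.2426)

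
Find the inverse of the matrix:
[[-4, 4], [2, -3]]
[[-3/4, -1], [-1/2, -1]]

For [[a,b],[c,d]], inverse = (1/det)·[[d,-b],[-c,a]]
det = -4·-3 - 4·2 = 4
Inverse = (1/4)·[[-3, -4], [-2, -4]]
        = [[-3/4, -1], [-1/2, -1]]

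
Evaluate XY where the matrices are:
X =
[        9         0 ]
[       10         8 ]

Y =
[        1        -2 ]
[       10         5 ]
XY =
[        9       -18 ]
[       90        20 ]

Matrix multiplication: (XY)[i][j] = sum over k of X[i][k] * Y[k][j].
  (XY)[0][0] = (9)*(1) + (0)*(10) = 9
  (XY)[0][1] = (9)*(-2) + (0)*(5) = -18
  (XY)[1][0] = (10)*(1) + (8)*(10) = 90
  (XY)[1][1] = (10)*(-2) + (8)*(5) = 20
XY =
[        9       -18 ]
[       90        20 ]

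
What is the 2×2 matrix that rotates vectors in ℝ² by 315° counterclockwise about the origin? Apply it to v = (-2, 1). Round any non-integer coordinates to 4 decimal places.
R = [[√2/2, √2/2], [-√2/2, √2/2]]; R·v = (-0.7071, 2.1213)

A counterclockwise rotation by angle θ in ℝ² has matrix R(θ) = [[cos θ, -sin θ], [sin θ, cos θ]].
For θ = 315°: cos θ = √2/2, sin θ = -√2/2.
R(315°) = [[√2/2, √2/2], [-√2/2, √2/2]].
R·v = [√2/2·-2 + (√2/2)·1, -√2/2·-2 + √2/2·1] = (-0.7071, 2.1213).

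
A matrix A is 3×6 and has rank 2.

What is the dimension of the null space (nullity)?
4

The rank-nullity theorem for an m×n matrix states:
rank(A) + nullity(A) = n (the number of columns).
Here n = 6 and rank(A) = 2, so nullity(A) = 6 - 2 = 4.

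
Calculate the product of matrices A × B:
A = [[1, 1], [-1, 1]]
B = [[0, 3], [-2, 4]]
[[-2, 7], [-2, 1]]

Matrix multiplication:
C[0][0] = 1×0 + 1×-2 = -2
C[0][1] = 1×3 + 1×4 = 7
C[1][0] = -1×0 + 1×-2 = -2
C[1][1] = -1×3 + 1×4 = 1
Result: [[-2, 7], [-2, 1]]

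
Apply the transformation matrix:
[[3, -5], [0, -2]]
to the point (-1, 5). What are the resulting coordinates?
(-28, -10)

Matrix multiplication:
[[3, -5], [0, -2]] × [-1, 5]ᵀ
= [3×-1 + -5×5, 0×-1 + -2×5]ᵀ
= [-28.0000, -10.0000]ᵀ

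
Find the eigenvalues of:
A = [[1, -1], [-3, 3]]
λ = 0, 4

Solve det(A - λI) = 0. For a 2×2 matrix this is λ² - (trace)λ + det = 0.
trace(A) = 1 + 3 = 4.
det(A) = (1)*(3) - (-1)*(-3) = 3 - 3 = 0.
Characteristic equation: λ² - (4)λ + (0) = 0.
Discriminant: (4)² - 4*(0) = 16 - 0 = 16.
Roots: λ = (4 ± √16) / 2 = 0, 4.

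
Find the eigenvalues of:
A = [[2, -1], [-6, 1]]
λ = -1, 4

Solve det(A - λI) = 0. For a 2×2 matrix this is λ² - (trace)λ + det = 0.
trace(A) = 2 + 1 = 3.
det(A) = (2)*(1) - (-1)*(-6) = 2 - 6 = -4.
Characteristic equation: λ² - (3)λ + (-4) = 0.
Discriminant: (3)² - 4*(-4) = 9 + 16 = 25.
Roots: λ = (3 ± √25) / 2 = -1, 4.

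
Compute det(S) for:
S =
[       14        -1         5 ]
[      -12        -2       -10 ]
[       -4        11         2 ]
det(S) = 720

Expand along row 0 (cofactor expansion): det(S) = a*(e*i - f*h) - b*(d*i - f*g) + c*(d*h - e*g), where the 3×3 is [[a, b, c], [d, e, f], [g, h, i]].
Minor M_00 = (-2)*(2) - (-10)*(11) = -4 + 110 = 106.
Minor M_01 = (-12)*(2) - (-10)*(-4) = -24 - 40 = -64.
Minor M_02 = (-12)*(11) - (-2)*(-4) = -132 - 8 = -140.
det(S) = (14)*(106) - (-1)*(-64) + (5)*(-140) = 1484 - 64 - 700 = 720.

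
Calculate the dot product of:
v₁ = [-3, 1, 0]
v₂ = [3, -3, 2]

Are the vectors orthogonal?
-12, No

The dot product is the sum of products of corresponding components.
v₁·v₂ = (-3)*(3) + (1)*(-3) + (0)*(2) = -9 - 3 + 0 = -12.
Two vectors are orthogonal iff their dot product is 0; here the dot product is -12, so the vectors are not orthogonal.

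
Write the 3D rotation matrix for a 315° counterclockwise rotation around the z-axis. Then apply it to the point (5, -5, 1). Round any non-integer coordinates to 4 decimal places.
R = [[√2/2, √2/2, 0], [-√2/2, √2/2, 0], [0, 0, 1]]; R·(5, -5, 1) = (0.0000, -7.0711, 1.0000)

Rotation matrix for 315° around z-axis:
cos(315°) = √2/2, sin(315°) = -√2/2
R = [[√2/2, √2/2, 0], [-√2/2, √2/2, 0], [0, 0, 1]]
Apply to (5, -5, 1): R·[5, -5, 1]ᵀ = (0.0000, -7.0711, 1.0000)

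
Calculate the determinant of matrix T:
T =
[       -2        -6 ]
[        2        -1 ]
det(T) = 14

For a 2×2 matrix [[a, b], [c, d]], det = a*d - b*c.
det(T) = (-2)*(-1) - (-6)*(2) = 2 + 12 = 14.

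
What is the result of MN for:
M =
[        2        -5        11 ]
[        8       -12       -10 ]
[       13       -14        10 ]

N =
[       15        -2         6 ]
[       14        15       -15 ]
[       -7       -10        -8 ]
MN =
[     -117      -189        -1 ]
[       22       -96       308 ]
[      -71      -336       208 ]

Matrix multiplication: (MN)[i][j] = sum over k of M[i][k] * N[k][j].
  (MN)[0][0] = (2)*(15) + (-5)*(14) + (11)*(-7) = -117
  (MN)[0][1] = (2)*(-2) + (-5)*(15) + (11)*(-10) = -189
  (MN)[0][2] = (2)*(6) + (-5)*(-15) + (11)*(-8) = -1
  (MN)[1][0] = (8)*(15) + (-12)*(14) + (-10)*(-7) = 22
  (MN)[1][1] = (8)*(-2) + (-12)*(15) + (-10)*(-10) = -96
  (MN)[1][2] = (8)*(6) + (-12)*(-15) + (-10)*(-8) = 308
  (MN)[2][0] = (13)*(15) + (-14)*(14) + (10)*(-7) = -71
  (MN)[2][1] = (13)*(-2) + (-14)*(15) + (10)*(-10) = -336
  (MN)[2][2] = (13)*(6) + (-14)*(-15) + (10)*(-8) = 208
MN =
[     -117      -189        -1 ]
[       22       -96       308 ]
[      -71      -336       208 ]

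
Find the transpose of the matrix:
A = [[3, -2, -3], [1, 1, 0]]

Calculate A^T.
[[3, 1], [-2, 1], [-3, 0]]

The transpose sends entry (i,j) to (j,i); rows become columns.
Row 0 of A: [3, -2, -3] -> column 0 of A^T.
Row 1 of A: [1, 1, 0] -> column 1 of A^T.
A^T = [[3, 1], [-2, 1], [-3, 0]]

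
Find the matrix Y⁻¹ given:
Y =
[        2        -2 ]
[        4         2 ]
det(Y) = 12
Y⁻¹ =
[      1/6       1/6 ]
[     -1/3       1/6 ]

For a 2×2 matrix Y = [[a, b], [c, d]] with det(Y) ≠ 0, Y⁻¹ = (1/det(Y)) * [[d, -b], [-c, a]].
det(Y) = (2)*(2) - (-2)*(4) = 4 + 8 = 12.
Y⁻¹ = (1/12) * [[2, 2], [-4, 2]].
Dividing each entry by 12 and reducing:
Y⁻¹ =
[      1/6       1/6 ]
[     -1/3       1/6 ]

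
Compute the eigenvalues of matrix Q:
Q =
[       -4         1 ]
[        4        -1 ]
λ = -5, 0

Solve det(Q - λI) = 0. For a 2×2 matrix the characteristic equation is λ² - (trace)λ + det = 0.
trace(Q) = a + d = -4 - 1 = -5.
det(Q) = a*d - b*c = (-4)*(-1) - (1)*(4) = 4 - 4 = 0.
Characteristic equation: λ² - (-5)λ + (0) = 0.
Discriminant = (-5)² - 4*(0) = 25 - 0 = 25.
λ = (-5 ± √25) / 2 = (-5 ± 5) / 2 = -5, 0.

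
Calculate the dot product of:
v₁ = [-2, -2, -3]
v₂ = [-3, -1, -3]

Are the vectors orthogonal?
17, No

The dot product is the sum of products of corresponding components.
v₁·v₂ = (-2)*(-3) + (-2)*(-1) + (-3)*(-3) = 6 + 2 + 9 = 17.
Two vectors are orthogonal iff their dot product is 0; here the dot product is 17, so the vectors are not orthogonal.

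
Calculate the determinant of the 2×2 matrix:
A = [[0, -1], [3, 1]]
3

For A = [[a, b], [c, d]], det(A) = a*d - b*c.
det(A) = (0)*(1) - (-1)*(3) = 0 - -3 = 3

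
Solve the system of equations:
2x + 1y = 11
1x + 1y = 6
x = 5, y = 1

Use elimination (row reduction):
Equation 1: 2x + 1y = 11.
Equation 2: 1x + 1y = 6.
Multiply Eq1 by 1 and Eq2 by 2: 2x + 1y = 11;  2x + 2y = 12.
Subtract: (1)y = 1, so y = 1.
Back-substitute into Eq1: 2x + 1*(1) = 11, so x = 5.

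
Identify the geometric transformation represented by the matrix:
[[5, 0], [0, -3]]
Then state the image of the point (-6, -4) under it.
non-uniform scaling by (5, -3); image of (-6, -4) is (-30, 12)

This is diagonal with distinct entries, so it scales the x-axis by 5 and the y-axis by -3.
The matrix [[5, 0], [0, -3]] represents: non-uniform scaling by (5, -3).
Applying it to (-6, -4): [5·-6 + 0·-4, 0·-6 + -3·-4] = (-30, 12).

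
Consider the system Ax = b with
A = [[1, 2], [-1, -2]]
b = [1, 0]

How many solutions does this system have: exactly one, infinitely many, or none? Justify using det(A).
No solution

det(A) = (1)*(-2) - (2)*(-1) = 0, so A is singular.
The column space of A is span(column 1) = span([1, -1]).
b = [1, 0] is not a scalar multiple of column 1, so b ∉ column space and the system is inconsistent — no solution.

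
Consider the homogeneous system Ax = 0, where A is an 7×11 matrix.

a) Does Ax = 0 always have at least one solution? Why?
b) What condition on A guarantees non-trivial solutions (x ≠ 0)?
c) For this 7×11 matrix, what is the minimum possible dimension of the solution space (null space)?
a) Yes, x = 0 is always a solution. b) When A has linearly dependent columns (rank < n). c) Minimum nullity = 4.

a) x = 0 satisfies A·0 = 0, so the zero vector is always a solution.
b) Non-trivial solutions exist iff the columns of A are linearly dependent, equivalently rank(A) < n (the number of columns).
c) By rank-nullity, rank(A) + nullity(A) = n = 11. Since A has only 7 rows, rank(A) ≤ 7, so nullity(A) ≥ 11 - 7 = 4.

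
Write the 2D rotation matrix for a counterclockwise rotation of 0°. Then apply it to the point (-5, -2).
R = [[1, 0], [0, 1]]; R·(-5, -2) = (-5, -2)

Rotation matrix formula: R(θ) = [[cos θ, -sin θ], [sin θ, cos θ]]
For θ = 0°:
cos(0°) = 1
sin(0°) = 0
R = [[1, 0], [0, 1]]
Apply to (-5, -2): [1·-5 + (0)·-2, 0·-5 + 1·-2] = (-5, -2)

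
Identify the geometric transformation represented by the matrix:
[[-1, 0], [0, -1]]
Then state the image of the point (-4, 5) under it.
rotation by 180° (or reflection through origin); image of (-4, 5) is (4, -5)

This matches the form [[cos θ, -sin θ], [sin θ, cos θ]] of a rotation matrix; reading off cos θ and sin θ gives the angle.
The matrix [[-1, 0], [0, -1]] represents: rotation by 180° (or reflection through origin).
Applying it to (-4, 5): [-1·-4 + 0·5, 0·-4 + -1·5] = (4, -5).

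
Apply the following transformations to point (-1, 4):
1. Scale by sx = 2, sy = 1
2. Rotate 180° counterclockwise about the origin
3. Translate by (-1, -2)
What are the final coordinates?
(1, -6)

Step 1: Scale → (-2, 4)
Step 2: Rotate 180° → (2, -4)
Step 3: Translate → (1, -6)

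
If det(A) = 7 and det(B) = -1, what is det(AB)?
-7

Use the multiplicative property of determinants: det(AB) = det(A)*det(B).
det(AB) = (7)*(-1) = -7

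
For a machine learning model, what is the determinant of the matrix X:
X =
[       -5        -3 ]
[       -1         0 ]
det(X) = -3

For a 2×2 matrix [[a, b], [c, d]], det = a*d - b*c.
det(X) = (-5)*(0) - (-3)*(-1) = 0 - 3 = -3.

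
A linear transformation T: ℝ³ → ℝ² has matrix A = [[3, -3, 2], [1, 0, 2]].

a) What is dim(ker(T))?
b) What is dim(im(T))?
dim(ker) = 1, dim(im) = 2

The two rows are not scalar multiples of one another (no single k satisfies row 2 = k × row 1), so they are linearly independent.
Thus rank(A) = 2.
dim(im(T)) = rank(A) = 2.
By the rank-nullity theorem applied to T: ℝ³ → ℝ², rank(A) + nullity(A) = 3 (the domain dimension), so dim(ker(T)) = 3 - 2 = 1.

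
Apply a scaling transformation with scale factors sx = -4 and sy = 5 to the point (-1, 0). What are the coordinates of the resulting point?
(4, 0)

Scaling matrix:
[[-4, 0], [0, 5]]
Result: (-1 × -4, 0 × 5) = (4, 0)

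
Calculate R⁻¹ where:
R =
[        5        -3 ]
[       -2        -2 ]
det(R) = -16
R⁻¹ =
[      1/8     -3/16 ]
[     -1/8     -5/16 ]

For a 2×2 matrix R = [[a, b], [c, d]] with det(R) ≠ 0, R⁻¹ = (1/det(R)) * [[d, -b], [-c, a]].
det(R) = (5)*(-2) - (-3)*(-2) = -10 - 6 = -16.
R⁻¹ = (1/-16) * [[-2, 3], [2, 5]].
Dividing each entry by -16 and reducing:
R⁻¹ =
[      1/8     -3/16 ]
[     -1/8     -5/16 ]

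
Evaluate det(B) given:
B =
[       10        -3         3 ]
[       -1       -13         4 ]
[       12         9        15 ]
det(B) = -2058

Expand along row 0 (cofactor expansion): det(B) = a*(e*i - f*h) - b*(d*i - f*g) + c*(d*h - e*g), where the 3×3 is [[a, b, c], [d, e, f], [g, h, i]].
Minor M_00 = (-13)*(15) - (4)*(9) = -195 - 36 = -231.
Minor M_01 = (-1)*(15) - (4)*(12) = -15 - 48 = -63.
Minor M_02 = (-1)*(9) - (-13)*(12) = -9 + 156 = 147.
det(B) = (10)*(-231) - (-3)*(-63) + (3)*(147) = -2310 - 189 + 441 = -2058.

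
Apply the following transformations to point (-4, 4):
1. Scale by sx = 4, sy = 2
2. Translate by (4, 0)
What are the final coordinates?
(-12, 8)

Step 1: Scale (-4, 4) by (sx, sy) = (4, 2) → (-16, 8)
Step 2: Translate by (4, 0) → (-12, 8)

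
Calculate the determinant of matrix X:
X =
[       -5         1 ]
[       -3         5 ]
det(X) = -22

For a 2×2 matrix [[a, b], [c, d]], det = a*d - b*c.
det(X) = (-5)*(5) - (1)*(-3) = -25 + 3 = -22.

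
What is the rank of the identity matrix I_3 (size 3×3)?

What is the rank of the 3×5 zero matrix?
rank(I_3) = 3, rank(0) = 0

The identity I_3 has 3 columns that are the standard basis vectors e_1, …, e_3. These are linearly independent, so all 3 columns are pivots and rank(I_3) = 3.
The 3×5 zero matrix has every entry zero, so every row is the zero row and there are no pivots; rank(0) = 0.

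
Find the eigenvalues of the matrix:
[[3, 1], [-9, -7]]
λ = -6 and λ = 2

Characteristic equation: det(A - λI) = 0
λ² - (trace)λ + (det) = 0
λ² - (-4)λ + (-12) = 0
λ² + 4λ - 12 = 0
Solving: λ = -6, 2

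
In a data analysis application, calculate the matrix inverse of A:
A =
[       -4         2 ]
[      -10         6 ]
det(A) = -4
A⁻¹ =
[     -3/2       1/2 ]
[     -5/2         1 ]

For a 2×2 matrix A = [[a, b], [c, d]] with det(A) ≠ 0, A⁻¹ = (1/det(A)) * [[d, -b], [-c, a]].
det(A) = (-4)*(6) - (2)*(-10) = -24 + 20 = -4.
A⁻¹ = (1/-4) * [[6, -2], [10, -4]].
Dividing each entry by -4 and reducing:
A⁻¹ =
[     -3/2       1/2 ]
[     -5/2         1 ]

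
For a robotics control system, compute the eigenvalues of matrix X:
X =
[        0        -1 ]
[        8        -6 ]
λ = -4, -2

Solve det(X - λI) = 0. For a 2×2 matrix the characteristic equation is λ² - (trace)λ + det = 0.
trace(X) = a + d = 0 - 6 = -6.
det(X) = a*d - b*c = (0)*(-6) - (-1)*(8) = 0 + 8 = 8.
Characteristic equation: λ² - (-6)λ + (8) = 0.
Discriminant = (-6)² - 4*(8) = 36 - 32 = 4.
λ = (-6 ± √4) / 2 = (-6 ± 2) / 2 = -4, -2.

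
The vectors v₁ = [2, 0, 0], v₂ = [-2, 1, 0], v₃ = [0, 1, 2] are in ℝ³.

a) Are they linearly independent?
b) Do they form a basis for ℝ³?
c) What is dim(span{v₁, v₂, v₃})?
Yes independent, yes basis, dim = 3

Stack v₁, v₂, v₃ as rows of a 3×3 matrix.
[[2, 0, 0]; [-2, 1, 0]; [0, 1, 2]] is already lower triangular with nonzero diagonal entries (2, 1, 2), so its determinant is the product of the diagonal entries, det = (2)·(1)·(2) = 4 ≠ 0, and the rows are linearly independent.
Three linearly independent vectors in ℝ³ form a basis for ℝ³, so dim(span{v₁,v₂,v₃}) = 3.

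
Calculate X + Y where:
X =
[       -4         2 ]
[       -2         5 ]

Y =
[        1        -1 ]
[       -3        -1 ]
X + Y =
[       -3         1 ]
[       -5         4 ]

Matrix addition is elementwise: (X+Y)[i][j] = X[i][j] + Y[i][j].
  (X+Y)[0][0] = (-4) + (1) = -3
  (X+Y)[0][1] = (2) + (-1) = 1
  (X+Y)[1][0] = (-2) + (-3) = -5
  (X+Y)[1][1] = (5) + (-1) = 4
X + Y =
[       -3         1 ]
[       -5         4 ]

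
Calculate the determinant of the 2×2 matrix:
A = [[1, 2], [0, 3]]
3

For A = [[a, b], [c, d]], det(A) = a*d - b*c.
det(A) = (1)*(3) - (2)*(0) = 3 - 0 = 3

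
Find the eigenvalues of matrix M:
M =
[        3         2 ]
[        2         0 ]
λ = -1, 4

Solve det(M - λI) = 0. For a 2×2 matrix the characteristic equation is λ² - (trace)λ + det = 0.
trace(M) = a + d = 3 + 0 = 3.
det(M) = a*d - b*c = (3)*(0) - (2)*(2) = 0 - 4 = -4.
Characteristic equation: λ² - (3)λ + (-4) = 0.
Discriminant = (3)² - 4*(-4) = 9 + 16 = 25.
λ = (3 ± √25) / 2 = (3 ± 5) / 2 = -1, 4.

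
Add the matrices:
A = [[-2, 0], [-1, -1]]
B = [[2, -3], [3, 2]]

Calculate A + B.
[[0, -3], [2, 1]]

Add corresponding elements:
(-2)+(2)=0
(0)+(-3)=-3
(-1)+(3)=2
(-1)+(2)=1
A + B = [[0, -3], [2, 1]]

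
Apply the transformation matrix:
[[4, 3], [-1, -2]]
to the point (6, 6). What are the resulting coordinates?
(42, -18)

Matrix multiplication:
[[4, 3], [-1, -2]] × [6, 6]ᵀ
= [4×6 + 3×6, -1×6 + -2×6]ᵀ
= [42.0000, -18.0000]ᵀ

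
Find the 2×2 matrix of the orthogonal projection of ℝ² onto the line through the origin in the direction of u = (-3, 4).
[[9/25, -12/25], [-12/25, 16/25]]

The orthogonal projection onto the line spanned by a nonzero vector u = (a, b) has matrix P = (u uᵀ) / (uᵀ u) = (1/(a² + b²)) · [[a², ab], [ab, b²]].
Here u = (-3, 4), so a² + b² = 9 + 16 = 25.
P = (1/25) · [[9, -12], [-12, 16]] = [[9/25, -12/25], [-12/25, 16/25]].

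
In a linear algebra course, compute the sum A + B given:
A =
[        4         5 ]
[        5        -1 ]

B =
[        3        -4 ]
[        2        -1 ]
A + B =
[        7         1 ]
[        7        -2 ]

Matrix addition is elementwise: (A+B)[i][j] = A[i][j] + B[i][j].
  (A+B)[0][0] = (4) + (3) = 7
  (A+B)[0][1] = (5) + (-4) = 1
  (A+B)[1][0] = (5) + (2) = 7
  (A+B)[1][1] = (-1) + (-1) = -2
A + B =
[        7         1 ]
[        7        -2 ]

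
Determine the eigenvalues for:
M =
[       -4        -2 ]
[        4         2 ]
λ = -2, 0

Solve det(M - λI) = 0. For a 2×2 matrix the characteristic equation is λ² - (trace)λ + det = 0.
trace(M) = a + d = -4 + 2 = -2.
det(M) = a*d - b*c = (-4)*(2) - (-2)*(4) = -8 + 8 = 0.
Characteristic equation: λ² - (-2)λ + (0) = 0.
Discriminant = (-2)² - 4*(0) = 4 - 0 = 4.
λ = (-2 ± √4) / 2 = (-2 ± 2) / 2 = -2, 0.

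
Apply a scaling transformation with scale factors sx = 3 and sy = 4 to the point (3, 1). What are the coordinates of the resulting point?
(9, 4)

Scaling matrix:
[[3, 0], [0, 4]]
Result: (3 × 3, 1 × 4) = (9, 4)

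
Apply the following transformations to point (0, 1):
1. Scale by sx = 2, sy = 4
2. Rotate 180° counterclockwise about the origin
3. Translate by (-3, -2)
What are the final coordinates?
(-3, -6)

Step 1: Scale → (0, 4)
Step 2: Rotate 180° → (0, -4)
Step 3: Translate → (-3, -6)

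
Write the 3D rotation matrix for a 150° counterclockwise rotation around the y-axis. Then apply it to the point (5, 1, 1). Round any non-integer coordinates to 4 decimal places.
R = [[-√3/2, 0, 1/2], [0, 1, 0], [-1/2, 0, -√3/2]]; R·(5, 1, 1) = (-3.8301, 1.0000, -3.3660)

Rotation matrix for 150° around y-axis:
cos(150°) = -√3/2, sin(150°) = 1/2
R = [[-√3/2, 0, 1/2], [0, 1, 0], [-1/2, 0, -√3/2]]
Apply to (5, 1, 1): R·[5, 1, 1]ᵀ = (-3.8301, 1.0000, -3.3660)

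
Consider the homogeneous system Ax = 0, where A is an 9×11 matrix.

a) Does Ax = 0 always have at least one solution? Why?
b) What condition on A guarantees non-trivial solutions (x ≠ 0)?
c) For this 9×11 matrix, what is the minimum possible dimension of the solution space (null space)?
a) Yes, x = 0 is always a solution. b) When A has linearly dependent columns (rank < n). c) Minimum nullity = 2.

a) x = 0 satisfies A·0 = 0, so the zero vector is always a solution.
b) Non-trivial solutions exist iff the columns of A are linearly dependent, equivalently rank(A) < n (the number of columns).
c) By rank-nullity, rank(A) + nullity(A) = n = 11. Since A has only 9 rows, rank(A) ≤ 9, so nullity(A) ≥ 11 - 9 = 2.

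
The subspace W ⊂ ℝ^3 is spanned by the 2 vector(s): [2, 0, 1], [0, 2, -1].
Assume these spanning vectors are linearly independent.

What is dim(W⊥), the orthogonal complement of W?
dim(W⊥) = 1

For any subspace W of ℝ^n, dim(W) + dim(W⊥) = n (the whole-space dimension).
Here the given 2 vectors are linearly independent, so dim(W) = 2.
Thus dim(W⊥) = n - dim(W) = 3 - 2 = 1.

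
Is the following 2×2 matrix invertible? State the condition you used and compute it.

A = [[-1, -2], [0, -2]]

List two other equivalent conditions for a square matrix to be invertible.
Yes, invertible; det(A) = 2 ≠ 0. Equivalent conditions: rank(A) = 2; Ax = 0 has only the trivial solution; 0 is not an eigenvalue; the columns of A are linearly independent.

To check invertibility, compute det(A).
The given matrix is triangular, so det(A) equals the product of its diagonal entries = 2 ≠ 0.
Since det(A) ≠ 0, A is invertible.
Equivalent conditions for a square matrix A to be invertible:
- rank(A) = 2 (full rank).
- The homogeneous system Ax = 0 has only the trivial solution x = 0.
- 0 is not an eigenvalue of A.
- The columns (equivalently rows) of A are linearly independent.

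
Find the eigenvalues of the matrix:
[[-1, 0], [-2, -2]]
λ = -2 and λ = -1

Characteristic equation: det(A - λI) = 0
λ² - (trace)λ + (det) = 0
λ² - (-3)λ + (2) = 0
λ² + 3λ + 2 = 0
Solving: λ = -2, -1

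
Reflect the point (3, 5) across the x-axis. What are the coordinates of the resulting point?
(3, -5)

Reflection across x-axis: (3, 5) → (3, -5)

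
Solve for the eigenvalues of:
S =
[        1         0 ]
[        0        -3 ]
λ = -3, 1

Solve det(S - λI) = 0. For a 2×2 matrix the characteristic equation is λ² - (trace)λ + det = 0.
trace(S) = a + d = 1 - 3 = -2.
det(S) = a*d - b*c = (1)*(-3) - (0)*(0) = -3 - 0 = -3.
Characteristic equation: λ² - (-2)λ + (-3) = 0.
Discriminant = (-2)² - 4*(-3) = 4 + 12 = 16.
λ = (-2 ± √16) / 2 = (-2 ± 4) / 2 = -3, 1.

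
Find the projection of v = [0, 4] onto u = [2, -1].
[-8/5, 4/5]

The projection of v onto u is proj_u(v) = ((v·u) / (u·u)) · u.
v·u = (0)*(2) + (4)*(-1) = -4.
u·u = (2)*(2) + (-1)*(-1) = 5.
coefficient = -4 / 5 = -4/5.
proj_u(v) = -4/5 · [2, -1] = [-8/5, 4/5].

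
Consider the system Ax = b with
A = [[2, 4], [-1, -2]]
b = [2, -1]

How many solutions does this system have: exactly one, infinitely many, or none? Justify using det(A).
Infinitely many solutions

det(A) = (2)*(-2) - (4)*(-1) = 0, so A is singular (column 2 is 2 times column 1).
b = [2, -1] = 1 * column 1 of A, so b lies in the column space of A.
A singular matrix whose right-hand side is in its column space gives a 1-parameter family of solutions — infinitely many.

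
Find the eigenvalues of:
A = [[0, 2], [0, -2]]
λ = -2, 0

Solve det(A - λI) = 0. For a 2×2 matrix this is λ² - (trace)λ + det = 0.
trace(A) = 0 - 2 = -2.
det(A) = (0)*(-2) - (2)*(0) = 0 - 0 = 0.
Characteristic equation: λ² - (-2)λ + (0) = 0.
Discriminant: (-2)² - 4*(0) = 4 - 0 = 4.
Roots: λ = (-2 ± √4) / 2 = -2, 0.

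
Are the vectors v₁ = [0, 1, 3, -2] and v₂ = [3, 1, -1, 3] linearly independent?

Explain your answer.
Yes, linearly independent

Two vectors are linearly dependent iff one is a scalar multiple of the other.
No single scalar k satisfies v₂ = k·v₁ (the ratios of corresponding entries disagree), so v₁ and v₂ are linearly independent.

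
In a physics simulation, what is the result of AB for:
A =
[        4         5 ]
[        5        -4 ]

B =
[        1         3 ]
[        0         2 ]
AB =
[        4        22 ]
[        5         7 ]

Matrix multiplication: (AB)[i][j] = sum over k of A[i][k] * B[k][j].
  (AB)[0][0] = (4)*(1) + (5)*(0) = 4
  (AB)[0][1] = (4)*(3) + (5)*(2) = 22
  (AB)[1][0] = (5)*(1) + (-4)*(0) = 5
  (AB)[1][1] = (5)*(3) + (-4)*(2) = 7
AB =
[        4        22 ]
[        5         7 ]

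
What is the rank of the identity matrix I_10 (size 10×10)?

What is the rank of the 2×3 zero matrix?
rank(I_10) = 10, rank(0) = 0

The identity I_10 has 10 columns that are the standard basis vectors e_1, …, e_10. These are linearly independent, so all 10 columns are pivots and rank(I_10) = 10.
The 2×3 zero matrix has every entry zero, so every row is the zero row and there are no pivots; rank(0) = 0.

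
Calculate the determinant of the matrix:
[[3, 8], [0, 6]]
18

For a 2×2 matrix [[a, b], [c, d]], det = ad - bc
det = (3)(6) - (8)(0) = 18 - 0 = 18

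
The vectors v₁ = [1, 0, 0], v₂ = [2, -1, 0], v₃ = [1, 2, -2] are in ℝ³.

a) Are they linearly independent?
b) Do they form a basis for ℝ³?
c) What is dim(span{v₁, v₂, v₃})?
Yes independent, yes basis, dim = 3

Stack v₁, v₂, v₃ as rows of a 3×3 matrix.
[[1, 0, 0]; [2, -1, 0]; [1, 2, -2]] is already lower triangular with nonzero diagonal entries (1, -1, -2), so its determinant is the product of the diagonal entries, det = (1)·(-1)·(-2) = 2 ≠ 0, and the rows are linearly independent.
Three linearly independent vectors in ℝ³ form a basis for ℝ³, so dim(span{v₁,v₂,v₃}) = 3.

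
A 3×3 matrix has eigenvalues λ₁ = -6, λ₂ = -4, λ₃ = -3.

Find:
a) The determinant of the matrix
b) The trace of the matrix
det = -72, trace = -13

Two standard eigenvalue identities:
- det(A) equals the product of the eigenvalues (counted with multiplicity).
- trace(A) equals the sum of the eigenvalues.
det(A) = (-6)*(-4)*(-3) = -72.
trace(A) = -6 - 4 - 3 = -13.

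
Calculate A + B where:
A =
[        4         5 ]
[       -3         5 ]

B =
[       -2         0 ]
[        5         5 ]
A + B =
[        2         5 ]
[        2        10 ]

Matrix addition is elementwise: (A+B)[i][j] = A[i][j] + B[i][j].
  (A+B)[0][0] = (4) + (-2) = 2
  (A+B)[0][1] = (5) + (0) = 5
  (A+B)[1][0] = (-3) + (5) = 2
  (A+B)[1][1] = (5) + (5) = 10
A + B =
[        2         5 ]
[        2        10 ]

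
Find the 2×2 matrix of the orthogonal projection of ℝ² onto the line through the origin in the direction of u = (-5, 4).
[[25/41, -20/41], [-20/41, 16/41]]

The orthogonal projection onto the line spanned by a nonzero vector u = (a, b) has matrix P = (u uᵀ) / (uᵀ u) = (1/(a² + b²)) · [[a², ab], [ab, b²]].
Here u = (-5, 4), so a² + b² = 25 + 16 = 41.
P = (1/41) · [[25, -20], [-20, 16]] = [[25/41, -20/41], [-20/41, 16/41]].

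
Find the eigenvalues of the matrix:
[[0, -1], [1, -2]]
λ = -1 and λ = -1

Characteristic equation: det(A - λI) = 0
λ² - (trace)λ + (det) = 0
λ² - (-2)λ + (1) = 0
λ² + 2λ + 1 = 0
Solving: λ = -1, -1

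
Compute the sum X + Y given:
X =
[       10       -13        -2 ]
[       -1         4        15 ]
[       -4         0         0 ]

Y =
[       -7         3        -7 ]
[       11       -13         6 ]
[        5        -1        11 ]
X + Y =
[        3       -10        -9 ]
[       10        -9        21 ]
[        1        -1        11 ]

Matrix addition is elementwise: (X+Y)[i][j] = X[i][j] + Y[i][j].
  (X+Y)[0][0] = (10) + (-7) = 3
  (X+Y)[0][1] = (-13) + (3) = -10
  (X+Y)[0][2] = (-2) + (-7) = -9
  (X+Y)[1][0] = (-1) + (11) = 10
  (X+Y)[1][1] = (4) + (-13) = -9
  (X+Y)[1][2] = (15) + (6) = 21
  (X+Y)[2][0] = (-4) + (5) = 1
  (X+Y)[2][1] = (0) + (-1) = -1
  (X+Y)[2][2] = (0) + (11) = 11
X + Y =
[        3       -10        -9 ]
[       10        -9        21 ]
[        1        -1        11 ]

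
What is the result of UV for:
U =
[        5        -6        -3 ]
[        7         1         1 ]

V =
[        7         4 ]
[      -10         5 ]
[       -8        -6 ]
UV =
[      119         8 ]
[       31        27 ]

Matrix multiplication: (UV)[i][j] = sum over k of U[i][k] * V[k][j].
  (UV)[0][0] = (5)*(7) + (-6)*(-10) + (-3)*(-8) = 119
  (UV)[0][1] = (5)*(4) + (-6)*(5) + (-3)*(-6) = 8
  (UV)[1][0] = (7)*(7) + (1)*(-10) + (1)*(-8) = 31
  (UV)[1][1] = (7)*(4) + (1)*(5) + (1)*(-6) = 27
UV =
[      119         8 ]
[       31        27 ]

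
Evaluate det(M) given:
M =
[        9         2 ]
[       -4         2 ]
det(M) = 26

For a 2×2 matrix [[a, b], [c, d]], det = a*d - b*c.
det(M) = (9)*(2) - (2)*(-4) = 18 + 8 = 26.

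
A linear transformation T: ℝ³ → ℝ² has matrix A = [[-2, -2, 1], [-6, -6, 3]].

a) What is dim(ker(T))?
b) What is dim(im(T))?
dim(ker) = 2, dim(im) = 1

Observe that row 2 = 3 × row 1 (so the rows are linearly dependent).
Thus rank(A) = 1 (only one linearly independent row).
dim(im(T)) = rank(A) = 1.
By the rank-nullity theorem applied to T: ℝ³ → ℝ², rank(A) + nullity(A) = 3 (the domain dimension), so dim(ker(T)) = 3 - 1 = 2.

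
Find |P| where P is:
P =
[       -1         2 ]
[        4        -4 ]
det(P) = -4

For a 2×2 matrix [[a, b], [c, d]], det = a*d - b*c.
det(P) = (-1)*(-4) - (2)*(4) = 4 - 8 = -4.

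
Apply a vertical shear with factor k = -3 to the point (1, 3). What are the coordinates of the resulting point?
(1, 0)

Shear matrix for vertical shear with factor k = -3:
[[1, 0], [-3, 1]]
Result: (1, 3) → (1, 0)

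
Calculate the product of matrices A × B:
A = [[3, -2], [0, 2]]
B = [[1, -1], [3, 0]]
[[-3, -3], [6, 0]]

Matrix multiplication:
C[0][0] = 3×1 + -2×3 = -3
C[0][1] = 3×-1 + -2×0 = -3
C[1][0] = 0×1 + 2×3 = 6
C[1][1] = 0×-1 + 2×0 = 0
Result: [[-3, -3], [6, 0]]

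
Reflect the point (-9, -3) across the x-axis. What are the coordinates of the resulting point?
(-9, 3)

Reflection across x-axis: (-9, -3) → (-9, 3)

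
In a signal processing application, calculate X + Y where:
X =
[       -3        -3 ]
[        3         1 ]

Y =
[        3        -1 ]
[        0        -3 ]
X + Y =
[        0        -4 ]
[        3        -2 ]

Matrix addition is elementwise: (X+Y)[i][j] = X[i][j] + Y[i][j].
  (X+Y)[0][0] = (-3) + (3) = 0
  (X+Y)[0][1] = (-3) + (-1) = -4
  (X+Y)[1][0] = (3) + (0) = 3
  (X+Y)[1][1] = (1) + (-3) = -2
X + Y =
[        0        -4 ]
[        3        -2 ]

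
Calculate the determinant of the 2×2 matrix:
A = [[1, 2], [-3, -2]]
4

For A = [[a, b], [c, d]], det(A) = a*d - b*c.
det(A) = (1)*(-2) - (2)*(-3) = -2 - -6 = 4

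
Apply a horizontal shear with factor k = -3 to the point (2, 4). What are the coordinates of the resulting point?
(-10, 4)

Shear matrix for horizontal shear with factor k = -3:
[[1, -3], [0, 1]]
Result: (2, 4) → (-10, 4)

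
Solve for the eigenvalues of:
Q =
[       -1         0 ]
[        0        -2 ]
λ = -2, -1

Solve det(Q - λI) = 0. For a 2×2 matrix the characteristic equation is λ² - (trace)λ + det = 0.
trace(Q) = a + d = -1 - 2 = -3.
det(Q) = a*d - b*c = (-1)*(-2) - (0)*(0) = 2 - 0 = 2.
Characteristic equation: λ² - (-3)λ + (2) = 0.
Discriminant = (-3)² - 4*(2) = 9 - 8 = 1.
λ = (-3 ± √1) / 2 = (-3 ± 1) / 2 = -2, -1.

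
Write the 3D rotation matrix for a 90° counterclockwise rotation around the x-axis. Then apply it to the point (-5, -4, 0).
R = [[1, 0, 0], [0, 0, -1], [0, 1, 0]]; R·(-5, -4, 0) = (-5, 0, -4)

Rotation matrix for 90° around x-axis:
cos(90°) = 0, sin(90°) = 1
R = [[1, 0, 0], [0, 0, -1], [0, 1, 0]]
Apply to (-5, -4, 0): R·[-5, -4, 0]ᵀ = (-5, 0, -4)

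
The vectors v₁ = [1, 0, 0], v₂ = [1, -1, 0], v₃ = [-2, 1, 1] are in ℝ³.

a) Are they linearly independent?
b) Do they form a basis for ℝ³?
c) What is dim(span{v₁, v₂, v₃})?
Yes independent, yes basis, dim = 3

Stack v₁, v₂, v₃ as rows of a 3×3 matrix.
[[1, 0, 0]; [1, -1, 0]; [-2, 1, 1]] is already lower triangular with nonzero diagonal entries (1, -1, 1), so its determinant is the product of the diagonal entries, det = (1)·(-1)·(1) = -1 ≠ 0, and the rows are linearly independent.
Three linearly independent vectors in ℝ³ form a basis for ℝ³, so dim(span{v₁,v₂,v₃}) = 3.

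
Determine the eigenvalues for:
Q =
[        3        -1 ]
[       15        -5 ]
λ = -2, 0

Solve det(Q - λI) = 0. For a 2×2 matrix the characteristic equation is λ² - (trace)λ + det = 0.
trace(Q) = a + d = 3 - 5 = -2.
det(Q) = a*d - b*c = (3)*(-5) - (-1)*(15) = -15 + 15 = 0.
Characteristic equation: λ² - (-2)λ + (0) = 0.
Discriminant = (-2)² - 4*(0) = 4 - 0 = 4.
λ = (-2 ± √4) / 2 = (-2 ± 2) / 2 = -2, 0.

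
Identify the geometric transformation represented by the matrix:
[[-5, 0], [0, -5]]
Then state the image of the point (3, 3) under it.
uniform scaling by factor -5; image of (3, 3) is (-15, -15)

This is a diagonal matrix with equal entries -5, so it scales both axes by the same factor -5.
The matrix [[-5, 0], [0, -5]] represents: uniform scaling by factor -5.
Applying it to (3, 3): [-5·3 + 0·3, 0·3 + -5·3] = (-15, -15).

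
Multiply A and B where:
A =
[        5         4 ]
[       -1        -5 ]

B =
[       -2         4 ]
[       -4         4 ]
AB =
[      -26        36 ]
[       22       -24 ]

Matrix multiplication: (AB)[i][j] = sum over k of A[i][k] * B[k][j].
  (AB)[0][0] = (5)*(-2) + (4)*(-4) = -26
  (AB)[0][1] = (5)*(4) + (4)*(4) = 36
  (AB)[1][0] = (-1)*(-2) + (-5)*(-4) = 22
  (AB)[1][1] = (-1)*(4) + (-5)*(4) = -24
AB =
[      -26        36 ]
[       22       -24 ]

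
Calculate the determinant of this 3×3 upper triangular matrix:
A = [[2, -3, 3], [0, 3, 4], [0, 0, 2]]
12

The determinant of a triangular matrix is the product of its diagonal entries (the off-diagonal entries above the diagonal do not affect it).
det(A) = (2) * (3) * (2) = 12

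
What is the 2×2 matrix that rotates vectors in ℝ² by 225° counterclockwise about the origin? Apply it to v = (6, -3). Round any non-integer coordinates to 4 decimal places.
R = [[-√2/2, √2/2], [-√2/2, -√2/2]]; R·v = (-6.3640, -2.1213)

A counterclockwise rotation by angle θ in ℝ² has matrix R(θ) = [[cos θ, -sin θ], [sin θ, cos θ]].
For θ = 225°: cos θ = -√2/2, sin θ = -√2/2.
R(225°) = [[-√2/2, √2/2], [-√2/2, -√2/2]].
R·v = [-√2/2·6 + (√2/2)·-3, -√2/2·6 + -√2/2·-3] = (-6.3640, -2.1213).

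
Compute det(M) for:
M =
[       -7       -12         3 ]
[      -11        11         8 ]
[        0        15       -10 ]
det(M) = 2435

Expand along row 0 (cofactor expansion): det(M) = a*(e*i - f*h) - b*(d*i - f*g) + c*(d*h - e*g), where the 3×3 is [[a, b, c], [d, e, f], [g, h, i]].
Minor M_00 = (11)*(-10) - (8)*(15) = -110 - 120 = -230.
Minor M_01 = (-11)*(-10) - (8)*(0) = 110 - 0 = 110.
Minor M_02 = (-11)*(15) - (11)*(0) = -165 - 0 = -165.
det(M) = (-7)*(-230) - (-12)*(110) + (3)*(-165) = 1610 + 1320 - 495 = 2435.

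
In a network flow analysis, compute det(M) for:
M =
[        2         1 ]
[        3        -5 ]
det(M) = -13

For a 2×2 matrix [[a, b], [c, d]], det = a*d - b*c.
det(M) = (2)*(-5) - (1)*(3) = -10 - 3 = -13.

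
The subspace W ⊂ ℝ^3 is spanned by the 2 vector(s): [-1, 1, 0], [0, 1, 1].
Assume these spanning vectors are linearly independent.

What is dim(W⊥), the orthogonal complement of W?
dim(W⊥) = 1

For any subspace W of ℝ^n, dim(W) + dim(W⊥) = n (the whole-space dimension).
Here the given 2 vectors are linearly independent, so dim(W) = 2.
Thus dim(W⊥) = n - dim(W) = 3 - 2 = 1.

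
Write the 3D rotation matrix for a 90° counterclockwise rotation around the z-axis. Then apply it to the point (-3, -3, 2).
R = [[0, -1, 0], [1, 0, 0], [0, 0, 1]]; R·(-3, -3, 2) = (3, -3, 2)

Rotation matrix for 90° around z-axis:
cos(90°) = 0, sin(90°) = 1
R = [[0, -1, 0], [1, 0, 0], [0, 0, 1]]
Apply to (-3, -3, 2): R·[-3, -3, 2]ᵀ = (3, -3, 2)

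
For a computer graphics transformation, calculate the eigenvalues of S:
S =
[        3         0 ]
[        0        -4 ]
λ = -4, 3

Solve det(S - λI) = 0. For a 2×2 matrix the characteristic equation is λ² - (trace)λ + det = 0.
trace(S) = a + d = 3 - 4 = -1.
det(S) = a*d - b*c = (3)*(-4) - (0)*(0) = -12 - 0 = -12.
Characteristic equation: λ² - (-1)λ + (-12) = 0.
Discriminant = (-1)² - 4*(-12) = 1 + 48 = 49.
λ = (-1 ± √49) / 2 = (-1 ± 7) / 2 = -4, 3.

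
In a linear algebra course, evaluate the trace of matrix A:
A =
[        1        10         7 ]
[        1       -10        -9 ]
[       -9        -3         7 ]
tr(A) = 1 - 10 + 7 = -2

The trace of a square matrix is the sum of its diagonal entries.
Diagonal entries of A: A[0][0] = 1, A[1][1] = -10, A[2][2] = 7.
tr(A) = 1 - 10 + 7 = -2.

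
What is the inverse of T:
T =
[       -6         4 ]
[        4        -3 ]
det(T) = 2
T⁻¹ =
[     -3/2        -2 ]
[       -2        -3 ]

For a 2×2 matrix T = [[a, b], [c, d]] with det(T) ≠ 0, T⁻¹ = (1/det(T)) * [[d, -b], [-c, a]].
det(T) = (-6)*(-3) - (4)*(4) = 18 - 16 = 2.
T⁻¹ = (1/2) * [[-3, -4], [-4, -6]].
Dividing each entry by 2 and reducing:
T⁻¹ =
[     -3/2        -2 ]
[       -2        -3 ]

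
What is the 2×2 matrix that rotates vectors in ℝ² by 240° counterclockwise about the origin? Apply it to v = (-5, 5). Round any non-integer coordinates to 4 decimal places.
R = [[-1/2, √3/2], [-√3/2, -1/2]]; R·v = (6.8301, 1.8301)

A counterclockwise rotation by angle θ in ℝ² has matrix R(θ) = [[cos θ, -sin θ], [sin θ, cos θ]].
For θ = 240°: cos θ = -1/2, sin θ = -√3/2.
R(240°) = [[-1/2, √3/2], [-√3/2, -1/2]].
R·v = [-1/2·-5 + (√3/2)·5, -√3/2·-5 + -1/2·5] = (6.8301, 1.8301).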